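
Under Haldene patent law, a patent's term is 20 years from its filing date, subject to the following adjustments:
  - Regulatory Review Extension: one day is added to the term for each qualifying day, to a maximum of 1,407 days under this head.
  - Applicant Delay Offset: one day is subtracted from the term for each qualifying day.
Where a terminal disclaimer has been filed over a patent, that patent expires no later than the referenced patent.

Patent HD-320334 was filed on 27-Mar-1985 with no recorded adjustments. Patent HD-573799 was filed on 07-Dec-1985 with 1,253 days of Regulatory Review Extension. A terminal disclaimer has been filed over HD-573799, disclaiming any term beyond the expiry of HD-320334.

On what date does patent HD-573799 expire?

Natural term of HD-573799:
  Base: filing + 20 years → 7 December 2005.
  Regulatory Review Extension: 1253 days (within the 1407-day cap) → +1253 days → 13 May 2009.
Expiry of referenced patent HD-320334:
  Base: filing + 20 years → 27 March 2005.
Terminal disclaimer: HD-573799 expires on the earlier of 13 May 2009 and 27 March 2005.

March 27, 2005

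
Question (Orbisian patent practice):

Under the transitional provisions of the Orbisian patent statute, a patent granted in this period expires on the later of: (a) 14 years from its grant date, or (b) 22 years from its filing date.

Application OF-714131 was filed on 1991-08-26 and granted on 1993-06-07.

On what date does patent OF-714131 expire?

(a) grant + 14 years → 7 June 2007.
(b) filing + 22 years → 26 August 2013.
Later of the two: 26 August 2013.

August 26, 2013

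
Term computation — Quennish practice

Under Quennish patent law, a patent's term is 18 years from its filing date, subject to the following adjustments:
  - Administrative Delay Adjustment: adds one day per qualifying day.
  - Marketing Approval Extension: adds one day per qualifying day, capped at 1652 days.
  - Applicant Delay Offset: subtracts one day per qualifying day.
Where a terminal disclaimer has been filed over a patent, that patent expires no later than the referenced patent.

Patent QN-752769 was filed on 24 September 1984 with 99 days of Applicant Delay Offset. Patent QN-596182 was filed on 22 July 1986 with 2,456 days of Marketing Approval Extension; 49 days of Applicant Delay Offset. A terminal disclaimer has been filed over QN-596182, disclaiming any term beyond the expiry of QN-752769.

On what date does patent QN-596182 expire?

Natural term of QN-596182:
  Base: filing + 18 years → 22 July 2004.
  Marketing Approval Extension: 2456 days claimed exceeds the 1652-day cap, so +1652 days → 29 January 2009.
  Applicant Delay Offset: −49 days → 11 December 2008.
Expiry of referenced patent QN-752769:
  Base: filing + 18 years → 24 September 2002.
  Applicant Delay Offset: −99 days → 17 June 2002.
Terminal disclaimer: QN-596182 expires on the earlier of 11 December 2008 and 17 June 2002.

June 17, 2002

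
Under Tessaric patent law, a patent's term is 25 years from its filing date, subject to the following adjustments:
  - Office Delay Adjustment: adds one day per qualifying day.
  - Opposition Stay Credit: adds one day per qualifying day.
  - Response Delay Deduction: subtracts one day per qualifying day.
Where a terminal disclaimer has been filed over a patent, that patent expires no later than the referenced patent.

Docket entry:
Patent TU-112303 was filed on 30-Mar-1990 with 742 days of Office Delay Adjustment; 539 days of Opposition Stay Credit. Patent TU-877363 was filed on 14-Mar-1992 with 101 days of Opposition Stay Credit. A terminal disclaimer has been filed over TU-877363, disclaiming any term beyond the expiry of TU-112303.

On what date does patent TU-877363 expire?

2017-06-23

Natural term of TU-877363:
  Base: filing + 25 years → 14 March 2017.
  Opposition Stay Credit: +101 days → 23 June 2017.
Expiry of referenced patent TU-112303:
  Base: filing + 25 years → 30 March 2015.
  Office Delay Adjustment: +742 days → 10 April 2017.
  Opposition Stay Credit: +539 days → 1 October 2018.
Terminal disclaimer: TU-877363 expires on the earlier of 23 June 2017 and 1 October 2018.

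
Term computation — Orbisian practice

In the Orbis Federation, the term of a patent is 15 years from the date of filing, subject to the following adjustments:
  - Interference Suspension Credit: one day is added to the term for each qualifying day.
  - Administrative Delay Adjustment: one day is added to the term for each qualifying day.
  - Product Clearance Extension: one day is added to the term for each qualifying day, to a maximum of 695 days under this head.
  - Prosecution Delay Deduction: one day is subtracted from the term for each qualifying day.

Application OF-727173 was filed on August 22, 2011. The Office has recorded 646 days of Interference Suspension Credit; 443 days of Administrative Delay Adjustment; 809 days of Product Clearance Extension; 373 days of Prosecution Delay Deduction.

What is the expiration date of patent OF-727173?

Base term: filing date + 15 years → 22 August 2026.
Interference Suspension Credit: +646 days → 29 May 2028.
Administrative Delay Adjustment: +443 days → 15 August 2029.
Product Clearance Extension: 809 days claimed exceeds the 695-day cap, so +695 days → 11 July 2031.
Prosecution Delay Deduction: −373 days → 3 July 2030.

2030-07-03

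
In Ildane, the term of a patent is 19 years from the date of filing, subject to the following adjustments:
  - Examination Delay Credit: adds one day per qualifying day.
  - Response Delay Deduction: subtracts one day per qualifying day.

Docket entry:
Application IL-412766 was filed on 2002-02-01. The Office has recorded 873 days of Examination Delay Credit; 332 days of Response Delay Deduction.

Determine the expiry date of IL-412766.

July 27, 2022

Base term: filing date + 19 years → 1 February 2021.
Examination Delay Credit: +873 days → 24 June 2023.
Response Delay Deduction: −332 days → 27 July 2022.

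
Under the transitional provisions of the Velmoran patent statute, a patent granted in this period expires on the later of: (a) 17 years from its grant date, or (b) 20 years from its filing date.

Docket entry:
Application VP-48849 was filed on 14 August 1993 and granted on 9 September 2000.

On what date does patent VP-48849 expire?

September 9, 2017

(a) grant + 17 years → 9 September 2017.
(b) filing + 20 years → 14 August 2013.
Later of the two: 9 September 2017.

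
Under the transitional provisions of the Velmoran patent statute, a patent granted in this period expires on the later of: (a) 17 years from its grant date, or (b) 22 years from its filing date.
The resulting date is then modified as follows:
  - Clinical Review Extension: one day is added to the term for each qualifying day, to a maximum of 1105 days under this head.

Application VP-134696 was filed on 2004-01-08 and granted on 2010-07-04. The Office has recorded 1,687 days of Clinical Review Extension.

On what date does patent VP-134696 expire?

(a) grant + 17 years → 4 July 2027.
(b) filing + 22 years → 8 January 2026.
Later of the two: 4 July 2027.
Clinical Review Extension: 1687 days claimed exceeds the 1105-day cap, so +1105 days → 13 July 2030.

2030-07-13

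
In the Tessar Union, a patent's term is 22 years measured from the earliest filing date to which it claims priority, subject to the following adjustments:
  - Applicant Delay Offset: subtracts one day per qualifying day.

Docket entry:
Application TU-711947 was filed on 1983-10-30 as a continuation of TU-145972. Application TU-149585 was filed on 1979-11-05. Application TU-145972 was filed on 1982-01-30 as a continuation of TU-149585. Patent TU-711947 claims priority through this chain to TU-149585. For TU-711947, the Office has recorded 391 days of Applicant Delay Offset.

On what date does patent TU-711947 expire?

October 10, 2000

Earliest priority filing: 5 November 1979.
Base term: 5 November 1979 + 22 years → 5 November 2001.
Applicant Delay Offset: −391 days → 10 October 2000.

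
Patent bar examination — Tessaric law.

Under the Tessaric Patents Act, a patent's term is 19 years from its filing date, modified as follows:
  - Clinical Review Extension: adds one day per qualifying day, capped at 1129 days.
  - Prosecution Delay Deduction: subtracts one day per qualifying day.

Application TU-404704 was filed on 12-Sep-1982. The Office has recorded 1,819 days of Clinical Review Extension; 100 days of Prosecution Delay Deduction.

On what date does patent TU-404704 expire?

July 7, 2004

Base term: filing date + 19 years → 12 September 2001.
Clinical Review Extension: 1819 days claimed exceeds the 1129-day cap, so +1129 days → 15 October 2004.
Prosecution Delay Deduction: −100 days → 7 July 2004.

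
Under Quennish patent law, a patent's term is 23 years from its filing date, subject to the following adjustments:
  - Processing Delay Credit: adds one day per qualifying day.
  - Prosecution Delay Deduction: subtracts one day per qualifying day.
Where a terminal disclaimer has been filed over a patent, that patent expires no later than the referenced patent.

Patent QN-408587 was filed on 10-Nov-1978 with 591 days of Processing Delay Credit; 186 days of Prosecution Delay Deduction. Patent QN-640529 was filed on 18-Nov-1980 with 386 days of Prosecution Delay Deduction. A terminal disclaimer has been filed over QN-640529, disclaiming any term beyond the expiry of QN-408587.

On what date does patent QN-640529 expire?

Natural term of QN-640529:
  Base: filing + 23 years → 18 November 2003.
  Prosecution Delay Deduction: −386 days → 28 October 2002.
Expiry of referenced patent QN-408587:
  Base: filing + 23 years → 10 November 2001.
  Processing Delay Credit: +591 days → 24 June 2003.
  Prosecution Delay Deduction: −186 days → 20 December 2002.
Terminal disclaimer: QN-640529 expires on the earlier of 28 October 2002 and 20 December 2002.

2002-10-28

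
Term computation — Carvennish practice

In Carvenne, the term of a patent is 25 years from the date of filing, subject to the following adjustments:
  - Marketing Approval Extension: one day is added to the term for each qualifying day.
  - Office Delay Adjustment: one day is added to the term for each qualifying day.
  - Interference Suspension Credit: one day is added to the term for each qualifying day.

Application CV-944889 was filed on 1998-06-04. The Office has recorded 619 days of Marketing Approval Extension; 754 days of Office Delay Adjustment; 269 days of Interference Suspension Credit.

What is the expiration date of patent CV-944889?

Base term: filing date + 25 years → 4 June 2023.
Marketing Approval Extension: +619 days → 12 February 2025.
Office Delay Adjustment: +754 days → 8 March 2027.
Interference Suspension Credit: +269 days → 2 December 2027.

2027-12-02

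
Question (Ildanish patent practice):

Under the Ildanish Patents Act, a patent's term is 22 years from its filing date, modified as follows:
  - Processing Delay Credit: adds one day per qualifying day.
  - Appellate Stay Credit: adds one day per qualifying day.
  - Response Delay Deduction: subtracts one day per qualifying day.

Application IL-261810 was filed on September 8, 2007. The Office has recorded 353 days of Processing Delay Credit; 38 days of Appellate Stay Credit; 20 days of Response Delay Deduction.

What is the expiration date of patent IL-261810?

Base term: filing date + 22 years → 8 September 2029.
Processing Delay Credit: +353 days → 27 August 2030.
Appellate Stay Credit: +38 days → 4 October 2030.
Response Delay Deduction: −20 days → 14 September 2030.

September 14, 2030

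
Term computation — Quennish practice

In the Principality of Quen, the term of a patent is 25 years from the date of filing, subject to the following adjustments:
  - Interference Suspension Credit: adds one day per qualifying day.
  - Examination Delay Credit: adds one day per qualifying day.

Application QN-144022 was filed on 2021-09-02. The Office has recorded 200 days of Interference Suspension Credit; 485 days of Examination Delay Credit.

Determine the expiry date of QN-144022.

Base term: filing date + 25 years → 2 September 2046.
Interference Suspension Credit: +200 days → 21 March 2047.
Examination Delay Credit: +485 days → 18 July 2048.

July 18, 2048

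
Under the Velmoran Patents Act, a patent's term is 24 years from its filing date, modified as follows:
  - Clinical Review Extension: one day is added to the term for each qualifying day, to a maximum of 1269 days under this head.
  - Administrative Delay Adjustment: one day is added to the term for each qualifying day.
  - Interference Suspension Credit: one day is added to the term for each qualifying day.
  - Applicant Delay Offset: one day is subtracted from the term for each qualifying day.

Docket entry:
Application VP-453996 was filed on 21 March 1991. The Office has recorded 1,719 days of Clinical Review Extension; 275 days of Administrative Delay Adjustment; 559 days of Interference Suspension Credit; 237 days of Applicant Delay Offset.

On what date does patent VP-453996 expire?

Base term: filing date + 24 years → 21 March 2015.
Clinical Review Extension: 1719 days claimed exceeds the 1269-day cap, so +1269 days → 10 September 2018.
Administrative Delay Adjustment: +275 days → 12 June 2019.
Interference Suspension Credit: +559 days → 22 December 2020.
Applicant Delay Offset: −237 days → 29 April 2020.

April 29, 2020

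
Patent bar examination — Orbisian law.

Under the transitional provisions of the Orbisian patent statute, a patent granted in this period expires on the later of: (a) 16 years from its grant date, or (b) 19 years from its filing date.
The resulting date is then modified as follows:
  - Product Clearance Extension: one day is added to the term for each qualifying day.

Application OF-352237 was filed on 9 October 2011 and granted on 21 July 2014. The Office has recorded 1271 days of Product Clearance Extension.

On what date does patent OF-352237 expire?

(a) grant + 16 years → 21 July 2030.
(b) filing + 19 years → 9 October 2030.
Later of the two: 9 October 2030.
Product Clearance Extension: +1271 days → 2 April 2034.

2034-04-02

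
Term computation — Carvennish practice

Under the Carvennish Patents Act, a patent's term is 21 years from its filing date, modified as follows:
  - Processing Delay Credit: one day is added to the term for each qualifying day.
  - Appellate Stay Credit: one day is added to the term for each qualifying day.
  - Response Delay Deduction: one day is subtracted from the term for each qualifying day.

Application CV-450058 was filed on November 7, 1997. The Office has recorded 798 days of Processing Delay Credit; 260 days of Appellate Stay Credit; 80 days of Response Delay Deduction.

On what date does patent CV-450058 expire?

Base term: filing date + 21 years → 7 November 2018.
Processing Delay Credit: +798 days → 13 January 2021.
Appellate Stay Credit: +260 days → 30 September 2021.
Response Delay Deduction: −80 days → 12 July 2021.

2021-07-12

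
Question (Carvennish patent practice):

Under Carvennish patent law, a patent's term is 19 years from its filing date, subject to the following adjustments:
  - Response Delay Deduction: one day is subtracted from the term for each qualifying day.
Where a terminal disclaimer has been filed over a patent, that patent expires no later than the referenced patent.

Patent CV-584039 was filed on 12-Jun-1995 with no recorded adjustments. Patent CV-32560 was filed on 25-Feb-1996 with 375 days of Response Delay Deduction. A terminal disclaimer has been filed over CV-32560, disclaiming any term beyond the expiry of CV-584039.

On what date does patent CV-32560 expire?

Natural term of CV-32560:
  Base: filing + 19 years → 25 February 2015.
  Response Delay Deduction: −375 days → 15 February 2014.
Expiry of referenced patent CV-584039:
  Base: filing + 19 years → 12 June 2014.
Terminal disclaimer: CV-32560 expires on the earlier of 15 February 2014 and 12 June 2014.

2014-02-15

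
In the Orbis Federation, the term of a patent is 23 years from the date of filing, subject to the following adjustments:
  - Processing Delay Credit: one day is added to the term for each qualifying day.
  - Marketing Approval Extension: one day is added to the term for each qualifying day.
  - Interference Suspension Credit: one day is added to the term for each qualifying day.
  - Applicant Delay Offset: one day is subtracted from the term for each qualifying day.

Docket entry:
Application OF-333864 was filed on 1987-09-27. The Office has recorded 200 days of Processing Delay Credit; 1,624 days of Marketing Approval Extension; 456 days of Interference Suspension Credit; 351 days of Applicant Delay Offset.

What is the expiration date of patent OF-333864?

2016-01-08

Base term: filing date + 23 years → 27 September 2010.
Processing Delay Credit: +200 days → 15 April 2011.
Marketing Approval Extension: +1624 days → 25 September 2015.
Interference Suspension Credit: +456 days → 24 December 2016.
Applicant Delay Offset: −351 days → 8 January 2016.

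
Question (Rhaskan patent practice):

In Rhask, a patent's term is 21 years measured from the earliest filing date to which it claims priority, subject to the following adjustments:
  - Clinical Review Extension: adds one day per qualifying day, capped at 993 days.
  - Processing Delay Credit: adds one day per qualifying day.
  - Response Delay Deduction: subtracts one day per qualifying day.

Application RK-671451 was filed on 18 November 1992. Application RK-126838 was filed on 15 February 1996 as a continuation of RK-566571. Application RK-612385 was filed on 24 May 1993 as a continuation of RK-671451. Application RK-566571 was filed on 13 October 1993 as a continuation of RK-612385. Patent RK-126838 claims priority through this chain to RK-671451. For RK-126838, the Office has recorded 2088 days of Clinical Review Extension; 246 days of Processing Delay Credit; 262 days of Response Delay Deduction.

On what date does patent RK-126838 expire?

Earliest priority filing: 18 November 1992.
Base term: 18 November 1992 + 21 years → 18 November 2013.
Clinical Review Extension: 2088 days claimed exceeds the 993-day cap, so +993 days → 7 August 2016.
Processing Delay Credit: +246 days → 10 April 2017.
Response Delay Deduction: −262 days → 22 July 2016.

2016-07-22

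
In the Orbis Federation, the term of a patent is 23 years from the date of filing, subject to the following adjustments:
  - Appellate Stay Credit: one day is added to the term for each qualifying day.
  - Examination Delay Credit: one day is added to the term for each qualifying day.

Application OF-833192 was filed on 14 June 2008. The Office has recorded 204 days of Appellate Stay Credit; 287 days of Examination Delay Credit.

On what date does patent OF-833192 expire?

Base term: filing date + 23 years → 14 June 2031.
Appellate Stay Credit: +204 days → 4 January 2032.
Examination Delay Credit: +287 days → 17 October 2032.

2032-10-17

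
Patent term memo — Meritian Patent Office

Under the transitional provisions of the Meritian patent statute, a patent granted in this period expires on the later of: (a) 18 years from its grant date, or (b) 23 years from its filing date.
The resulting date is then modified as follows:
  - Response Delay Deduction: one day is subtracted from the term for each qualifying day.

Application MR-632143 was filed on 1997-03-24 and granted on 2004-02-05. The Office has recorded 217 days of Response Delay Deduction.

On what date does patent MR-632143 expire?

(a) grant + 18 years → 5 February 2022.
(b) filing + 23 years → 24 March 2020.
Later of the two: 5 February 2022.
Response Delay Deduction: −217 days → 3 July 2021.

2021-07-03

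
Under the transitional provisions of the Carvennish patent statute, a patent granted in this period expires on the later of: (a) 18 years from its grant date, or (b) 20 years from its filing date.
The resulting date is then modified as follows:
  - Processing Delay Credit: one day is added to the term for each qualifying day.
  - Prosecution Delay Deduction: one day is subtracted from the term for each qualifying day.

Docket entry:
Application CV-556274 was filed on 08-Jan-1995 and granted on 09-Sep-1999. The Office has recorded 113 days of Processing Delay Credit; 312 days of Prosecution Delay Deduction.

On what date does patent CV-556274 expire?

(a) grant + 18 years → 9 September 2017.
(b) filing + 20 years → 8 January 2015.
Later of the two: 9 September 2017.
Processing Delay Credit: +113 days → 31 December 2017.
Prosecution Delay Deduction: −312 days → 22 February 2017.

2017-02-22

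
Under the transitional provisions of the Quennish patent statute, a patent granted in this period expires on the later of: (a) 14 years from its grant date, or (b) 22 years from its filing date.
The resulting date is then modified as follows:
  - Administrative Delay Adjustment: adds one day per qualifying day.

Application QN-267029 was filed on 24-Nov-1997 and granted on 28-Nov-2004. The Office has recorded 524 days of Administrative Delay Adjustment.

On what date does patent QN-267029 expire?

(a) grant + 14 years → 28 November 2018.
(b) filing + 22 years → 24 November 2019.
Later of the two: 24 November 2019.
Administrative Delay Adjustment: +524 days → 1 May 2021.

2021-05-01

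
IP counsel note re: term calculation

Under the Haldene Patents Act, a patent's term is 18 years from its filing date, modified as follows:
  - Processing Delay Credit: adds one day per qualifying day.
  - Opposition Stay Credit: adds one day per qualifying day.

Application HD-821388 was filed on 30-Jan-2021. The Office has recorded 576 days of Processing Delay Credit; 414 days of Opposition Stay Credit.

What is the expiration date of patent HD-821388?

Base term: filing date + 18 years → 30 January 2039.
Processing Delay Credit: +576 days → 28 August 2040.
Opposition Stay Credit: +414 days → 16 October 2041.

2041-10-16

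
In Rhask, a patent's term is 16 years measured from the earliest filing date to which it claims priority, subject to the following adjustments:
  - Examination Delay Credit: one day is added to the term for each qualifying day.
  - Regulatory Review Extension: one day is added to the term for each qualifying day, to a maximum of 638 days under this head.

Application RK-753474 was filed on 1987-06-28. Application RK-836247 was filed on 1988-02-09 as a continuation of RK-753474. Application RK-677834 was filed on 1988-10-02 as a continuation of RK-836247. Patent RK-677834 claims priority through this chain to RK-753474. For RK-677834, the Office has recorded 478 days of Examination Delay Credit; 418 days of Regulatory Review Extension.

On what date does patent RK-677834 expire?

Earliest priority filing: 28 June 1987.
Base term: 28 June 1987 + 16 years → 28 June 2003.
Examination Delay Credit: +478 days → 18 October 2004.
Regulatory Review Extension: 418 days (within the 638-day cap) → +418 days → 10 December 2005.

December 10, 2005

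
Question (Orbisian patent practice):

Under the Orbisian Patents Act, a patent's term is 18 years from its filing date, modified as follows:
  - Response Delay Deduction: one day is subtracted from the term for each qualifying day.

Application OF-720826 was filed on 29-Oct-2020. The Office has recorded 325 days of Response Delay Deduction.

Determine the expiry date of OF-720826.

December 8, 2037

Base term: filing date + 18 years → 29 October 2038.
Response Delay Deduction: −325 days → 8 December 2037.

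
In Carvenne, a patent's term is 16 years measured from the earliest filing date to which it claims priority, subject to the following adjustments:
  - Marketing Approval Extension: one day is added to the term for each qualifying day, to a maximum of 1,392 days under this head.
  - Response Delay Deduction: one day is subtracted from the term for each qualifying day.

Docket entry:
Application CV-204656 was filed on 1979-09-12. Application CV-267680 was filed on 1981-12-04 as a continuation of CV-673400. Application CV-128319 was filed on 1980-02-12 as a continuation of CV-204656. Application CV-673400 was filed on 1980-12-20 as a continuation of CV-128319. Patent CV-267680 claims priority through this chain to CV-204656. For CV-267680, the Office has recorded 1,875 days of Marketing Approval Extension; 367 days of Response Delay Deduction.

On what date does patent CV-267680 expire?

1998-07-03

Earliest priority filing: 12 September 1979.
Base term: 12 September 1979 + 16 years → 12 September 1995.
Marketing Approval Extension: 1875 days claimed exceeds the 1392-day cap, so +1392 days → 5 July 1999.
Response Delay Deduction: −367 days → 3 July 1998.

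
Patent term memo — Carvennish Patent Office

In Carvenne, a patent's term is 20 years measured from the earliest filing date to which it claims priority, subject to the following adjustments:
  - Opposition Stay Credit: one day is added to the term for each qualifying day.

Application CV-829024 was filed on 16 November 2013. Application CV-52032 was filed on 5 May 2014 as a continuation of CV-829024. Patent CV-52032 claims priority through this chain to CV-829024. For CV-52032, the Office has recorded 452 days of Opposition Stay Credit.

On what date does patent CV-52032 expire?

2035-02-11

Earliest priority filing: 16 November 2013.
Base term: 16 November 2013 + 20 years → 16 November 2033.
Opposition Stay Credit: +452 days → 11 February 2035.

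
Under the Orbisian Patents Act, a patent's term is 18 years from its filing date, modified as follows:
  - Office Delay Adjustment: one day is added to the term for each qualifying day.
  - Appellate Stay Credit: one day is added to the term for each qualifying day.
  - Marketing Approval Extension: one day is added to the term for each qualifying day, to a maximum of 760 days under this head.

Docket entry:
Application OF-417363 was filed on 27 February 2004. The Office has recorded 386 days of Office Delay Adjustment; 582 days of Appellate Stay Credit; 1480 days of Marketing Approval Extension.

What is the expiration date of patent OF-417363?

Base term: filing date + 18 years → 27 February 2022.
Office Delay Adjustment: +386 days → 20 March 2023.
Appellate Stay Credit: +582 days → 22 October 2024.
Marketing Approval Extension: 1480 days claimed exceeds the 760-day cap, so +760 days → 21 November 2026.

November 21, 2026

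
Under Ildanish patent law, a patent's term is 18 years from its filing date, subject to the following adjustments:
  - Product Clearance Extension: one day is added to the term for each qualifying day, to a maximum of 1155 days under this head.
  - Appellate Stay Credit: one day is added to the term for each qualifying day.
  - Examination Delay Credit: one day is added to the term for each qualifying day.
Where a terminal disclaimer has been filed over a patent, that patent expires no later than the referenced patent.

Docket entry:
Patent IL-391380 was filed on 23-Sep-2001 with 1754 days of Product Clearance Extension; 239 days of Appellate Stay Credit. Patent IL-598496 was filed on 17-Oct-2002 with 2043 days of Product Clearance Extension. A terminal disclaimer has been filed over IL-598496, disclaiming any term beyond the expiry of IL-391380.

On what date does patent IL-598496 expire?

Natural term of IL-598496:
  Base: filing + 18 years → 17 October 2020.
  Product Clearance Extension: 2043 days claimed exceeds the 1155-day cap, so +1155 days → 16 December 2023.
Expiry of referenced patent IL-391380:
  Base: filing + 18 years → 23 September 2019.
  Product Clearance Extension: 1754 days claimed exceeds the 1155-day cap, so +1155 days → 21 November 2022.
  Appellate Stay Credit: +239 days → 18 July 2023.
Terminal disclaimer: IL-598496 expires on the earlier of 16 December 2023 and 18 July 2023.

July 18, 2023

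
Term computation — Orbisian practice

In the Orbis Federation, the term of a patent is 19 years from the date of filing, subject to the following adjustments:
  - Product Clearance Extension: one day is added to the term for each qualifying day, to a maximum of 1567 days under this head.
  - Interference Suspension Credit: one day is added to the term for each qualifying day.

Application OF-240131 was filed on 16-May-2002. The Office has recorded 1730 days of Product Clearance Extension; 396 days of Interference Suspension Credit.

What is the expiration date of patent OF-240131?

September 30, 2026

Base term: filing date + 19 years → 16 May 2021.
Product Clearance Extension: 1730 days claimed exceeds the 1567-day cap, so +1567 days → 30 August 2025.
Interference Suspension Credit: +396 days → 30 September 2026.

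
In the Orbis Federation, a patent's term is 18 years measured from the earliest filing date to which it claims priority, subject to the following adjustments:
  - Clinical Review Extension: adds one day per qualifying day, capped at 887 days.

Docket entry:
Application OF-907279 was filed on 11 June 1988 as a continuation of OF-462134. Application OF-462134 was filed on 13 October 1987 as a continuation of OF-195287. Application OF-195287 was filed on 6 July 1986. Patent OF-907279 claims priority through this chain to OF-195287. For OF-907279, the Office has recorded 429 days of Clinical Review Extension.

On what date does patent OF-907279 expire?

Earliest priority filing: 6 July 1986.
Base term: 6 July 1986 + 18 years → 6 July 2004.
Clinical Review Extension: 429 days (within the 887-day cap) → +429 days → 8 September 2005.

September 8, 2005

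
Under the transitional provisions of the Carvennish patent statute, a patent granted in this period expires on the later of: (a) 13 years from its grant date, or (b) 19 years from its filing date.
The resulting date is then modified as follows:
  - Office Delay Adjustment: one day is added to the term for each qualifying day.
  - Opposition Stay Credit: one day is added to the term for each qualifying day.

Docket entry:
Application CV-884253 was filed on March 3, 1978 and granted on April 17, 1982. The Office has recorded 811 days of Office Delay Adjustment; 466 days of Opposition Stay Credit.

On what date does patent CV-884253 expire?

(a) grant + 13 years → 17 April 1995.
(b) filing + 19 years → 3 March 1997.
Later of the two: 3 March 1997.
Office Delay Adjustment: +811 days → 23 May 1999.
Opposition Stay Credit: +466 days → 31 August 2000.

2000-08-31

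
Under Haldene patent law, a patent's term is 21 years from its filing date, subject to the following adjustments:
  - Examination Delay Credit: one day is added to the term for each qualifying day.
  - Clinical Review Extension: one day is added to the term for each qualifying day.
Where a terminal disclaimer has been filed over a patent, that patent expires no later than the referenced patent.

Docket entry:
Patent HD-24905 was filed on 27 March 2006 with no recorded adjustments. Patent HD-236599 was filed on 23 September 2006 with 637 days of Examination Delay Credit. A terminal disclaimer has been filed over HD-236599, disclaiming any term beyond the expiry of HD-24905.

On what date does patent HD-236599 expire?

Natural term of HD-236599:
  Base: filing + 21 years → 23 September 2027.
  Examination Delay Credit: +637 days → 21 June 2029.
Expiry of referenced patent HD-24905:
  Base: filing + 21 years → 27 March 2027.
Terminal disclaimer: HD-236599 expires on the earlier of 21 June 2029 and 27 March 2027.

March 27, 2027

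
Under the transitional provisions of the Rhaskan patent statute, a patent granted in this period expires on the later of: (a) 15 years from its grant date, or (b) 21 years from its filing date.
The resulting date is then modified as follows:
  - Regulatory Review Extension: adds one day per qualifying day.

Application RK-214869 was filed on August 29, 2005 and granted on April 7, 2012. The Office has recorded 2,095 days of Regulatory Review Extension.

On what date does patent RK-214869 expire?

2032-12-31

(a) grant + 15 years → 7 April 2027.
(b) filing + 21 years → 29 August 2026.
Later of the two: 7 April 2027.
Regulatory Review Extension: +2095 days → 31 December 2032.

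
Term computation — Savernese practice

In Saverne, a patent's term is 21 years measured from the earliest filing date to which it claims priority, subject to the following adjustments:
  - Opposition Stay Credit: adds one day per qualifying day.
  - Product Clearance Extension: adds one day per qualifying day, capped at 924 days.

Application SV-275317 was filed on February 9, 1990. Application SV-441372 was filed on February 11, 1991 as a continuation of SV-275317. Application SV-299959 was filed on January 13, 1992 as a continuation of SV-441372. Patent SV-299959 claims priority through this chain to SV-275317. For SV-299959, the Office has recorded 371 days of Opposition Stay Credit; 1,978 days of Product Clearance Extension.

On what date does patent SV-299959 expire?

2014-08-27

Earliest priority filing: 9 February 1990.
Base term: 9 February 1990 + 21 years → 9 February 2011.
Opposition Stay Credit: +371 days → 15 February 2012.
Product Clearance Extension: 1978 days claimed exceeds the 924-day cap, so +924 days → 27 August 2014.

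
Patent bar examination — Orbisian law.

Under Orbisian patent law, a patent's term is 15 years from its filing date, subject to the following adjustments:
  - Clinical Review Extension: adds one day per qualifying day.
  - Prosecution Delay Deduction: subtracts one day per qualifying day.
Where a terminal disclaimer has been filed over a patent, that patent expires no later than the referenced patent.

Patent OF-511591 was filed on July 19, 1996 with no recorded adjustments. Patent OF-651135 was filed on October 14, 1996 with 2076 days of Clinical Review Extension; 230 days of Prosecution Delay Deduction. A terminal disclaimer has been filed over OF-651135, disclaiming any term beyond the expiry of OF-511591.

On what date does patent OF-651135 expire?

Natural term of OF-651135:
  Base: filing + 15 years → 14 October 2011.
  Clinical Review Extension: +2076 days → 20 June 2017.
  Prosecution Delay Deduction: −230 days → 2 November 2016.
Expiry of referenced patent OF-511591:
  Base: filing + 15 years → 19 July 2011.
Terminal disclaimer: OF-651135 expires on the earlier of 2 November 2016 and 19 July 2011.

2011-07-19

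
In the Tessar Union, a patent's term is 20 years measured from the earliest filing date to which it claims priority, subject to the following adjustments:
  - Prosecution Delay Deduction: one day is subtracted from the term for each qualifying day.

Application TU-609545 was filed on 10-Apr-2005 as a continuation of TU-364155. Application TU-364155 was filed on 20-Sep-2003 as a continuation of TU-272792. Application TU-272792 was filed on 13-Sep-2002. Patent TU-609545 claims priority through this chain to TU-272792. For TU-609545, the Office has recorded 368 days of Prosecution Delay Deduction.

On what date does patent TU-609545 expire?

Earliest priority filing: 13 September 2002.
Base term: 13 September 2002 + 20 years → 13 September 2022.
Prosecution Delay Deduction: −368 days → 10 September 2021.

2021-09-10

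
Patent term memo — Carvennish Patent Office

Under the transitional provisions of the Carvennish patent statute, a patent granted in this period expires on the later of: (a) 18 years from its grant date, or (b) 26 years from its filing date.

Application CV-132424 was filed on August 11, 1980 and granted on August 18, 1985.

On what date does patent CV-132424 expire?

(a) grant + 18 years → 18 August 2003.
(b) filing + 26 years → 11 August 2006.
Later of the two: 11 August 2006.

August 11, 2006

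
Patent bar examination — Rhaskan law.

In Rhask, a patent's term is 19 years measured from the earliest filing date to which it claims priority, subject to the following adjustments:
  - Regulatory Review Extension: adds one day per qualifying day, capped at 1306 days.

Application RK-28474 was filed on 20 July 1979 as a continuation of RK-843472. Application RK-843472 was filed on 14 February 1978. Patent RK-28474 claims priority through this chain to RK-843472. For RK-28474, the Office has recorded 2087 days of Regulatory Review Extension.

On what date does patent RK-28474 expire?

2000-09-12

Earliest priority filing: 14 February 1978.
Base term: 14 February 1978 + 19 years → 14 February 1997.
Regulatory Review Extension: 2087 days claimed exceeds the 1306-day cap, so +1306 days → 12 September 2000.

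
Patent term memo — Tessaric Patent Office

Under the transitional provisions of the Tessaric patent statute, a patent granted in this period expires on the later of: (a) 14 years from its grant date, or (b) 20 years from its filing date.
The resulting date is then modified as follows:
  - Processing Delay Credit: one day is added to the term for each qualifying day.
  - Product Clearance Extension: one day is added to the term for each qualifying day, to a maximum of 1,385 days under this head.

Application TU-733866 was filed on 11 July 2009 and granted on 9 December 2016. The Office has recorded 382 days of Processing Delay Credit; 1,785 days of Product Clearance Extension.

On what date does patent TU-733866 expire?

2035-10-11

(a) grant + 14 years → 9 December 2030.
(b) filing + 20 years → 11 July 2029.
Later of the two: 9 December 2030.
Processing Delay Credit: +382 days → 26 December 2031.
Product Clearance Extension: 1785 days claimed exceeds the 1385-day cap, so +1385 days → 11 October 2035.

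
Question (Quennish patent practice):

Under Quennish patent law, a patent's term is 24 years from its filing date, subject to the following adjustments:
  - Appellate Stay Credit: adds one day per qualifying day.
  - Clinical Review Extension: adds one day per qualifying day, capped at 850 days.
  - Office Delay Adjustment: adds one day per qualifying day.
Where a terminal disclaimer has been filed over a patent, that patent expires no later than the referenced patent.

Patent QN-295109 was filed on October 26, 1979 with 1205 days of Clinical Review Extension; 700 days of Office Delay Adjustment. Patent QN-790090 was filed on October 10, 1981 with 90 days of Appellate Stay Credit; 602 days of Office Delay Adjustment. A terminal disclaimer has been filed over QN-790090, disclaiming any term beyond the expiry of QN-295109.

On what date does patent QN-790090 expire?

2007-09-02

Natural term of QN-790090:
  Base: filing + 24 years → 10 October 2005.
  Appellate Stay Credit: +90 days → 8 January 2006.
  Office Delay Adjustment: +602 days → 2 September 2007.
Expiry of referenced patent QN-295109:
  Base: filing + 24 years → 26 October 2003.
  Clinical Review Extension: 1205 days claimed exceeds the 850-day cap, so +850 days → 22 February 2006.
  Office Delay Adjustment: +700 days → 23 January 2008.
Terminal disclaimer: QN-790090 expires on the earlier of 2 September 2007 and 23 January 2008.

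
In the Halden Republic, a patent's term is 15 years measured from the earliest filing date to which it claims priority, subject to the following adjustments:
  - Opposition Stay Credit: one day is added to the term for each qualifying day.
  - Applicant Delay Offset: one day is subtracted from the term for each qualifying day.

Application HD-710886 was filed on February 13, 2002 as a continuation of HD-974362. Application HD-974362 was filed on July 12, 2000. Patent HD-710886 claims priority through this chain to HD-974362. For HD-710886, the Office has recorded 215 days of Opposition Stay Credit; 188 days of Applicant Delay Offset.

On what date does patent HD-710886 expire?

Earliest priority filing: 12 July 2000.
Base term: 12 July 2000 + 15 years → 12 July 2015.
Opposition Stay Credit: +215 days → 12 February 2016.
Applicant Delay Offset: −188 days → 8 August 2015.

2015-08-08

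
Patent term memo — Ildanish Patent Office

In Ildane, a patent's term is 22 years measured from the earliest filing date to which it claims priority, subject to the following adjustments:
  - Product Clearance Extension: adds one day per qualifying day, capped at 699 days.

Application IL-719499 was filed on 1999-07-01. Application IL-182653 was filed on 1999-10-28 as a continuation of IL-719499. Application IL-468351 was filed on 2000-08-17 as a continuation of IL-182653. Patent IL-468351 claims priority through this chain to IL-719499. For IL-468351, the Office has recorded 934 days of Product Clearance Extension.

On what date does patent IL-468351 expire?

May 31, 2023

Earliest priority filing: 1 July 1999.
Base term: 1 July 1999 + 22 years → 1 July 2021.
Product Clearance Extension: 934 days claimed exceeds the 699-day cap, so +699 days → 31 May 2023.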